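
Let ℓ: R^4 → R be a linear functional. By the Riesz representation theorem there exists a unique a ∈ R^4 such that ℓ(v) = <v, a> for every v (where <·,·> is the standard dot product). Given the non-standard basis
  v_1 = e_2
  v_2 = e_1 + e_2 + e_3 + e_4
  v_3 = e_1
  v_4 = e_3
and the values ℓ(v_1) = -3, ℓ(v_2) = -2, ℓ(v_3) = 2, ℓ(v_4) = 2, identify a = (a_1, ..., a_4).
a = (2, -3, 2, -3)

Write a = (a_1, ..., a_4) in the standard basis. For each basis vector v_i, ℓ(v_i) = <v_i, a> is a linear equation in the a_j's. Collect the n equations into a matrix system V a = ℓ, where row i of V is v_i (expressed in the standard basis). Since V is invertible (lower-triangular with 1s on the diagonal, up to permutation), solve by back-substitution:
  V =
[[0, 1, 0, 0],
 [1, 1, 1, 1],
 [1, 0, 0, 0],
 [0, 0, 1, 0]]
  V a = (-3, -2, 2, 2)
Solving gives a = (2, -3, 2, -3).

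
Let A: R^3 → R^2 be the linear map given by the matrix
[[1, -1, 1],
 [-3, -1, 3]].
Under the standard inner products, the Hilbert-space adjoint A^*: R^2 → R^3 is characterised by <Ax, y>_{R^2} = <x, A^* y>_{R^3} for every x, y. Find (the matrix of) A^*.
A^* = A^T =
[[1, -3],
 [-1, -1],
 [1, 3]]

For real matrices with standard dot products, the defining identity <Ax, y> = <x, A^* y> gives (Ax)^T y = x^T (A^*) y, i.e. x^T A^T y = x^T (A^*) y. Since this holds for all x, y, we must have A^* = A^T. Therefore
A^* =
[[1, -3],
 [-1, -1],
 [1, 3]].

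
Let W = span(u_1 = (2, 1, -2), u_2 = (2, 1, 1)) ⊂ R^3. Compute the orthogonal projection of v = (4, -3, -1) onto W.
proj_W(v) = (2, 1, -1)

Set up U = [u_1 | ... | u_2] ∈ R^(3×2). The projector onto W = col(U) is P = U (U^T U)^(-1) U^T.
Compute U^T U =
  [9, 3]
  [3, 6],
and U^T v = (7, 4).
Solve U^T U · c = U^T v for the coefficients: c = (2/3, 1/3). The projection is proj_W(v) = U c.
Check: (v - proj_W(v)) · u_1 = 0  (should be 0).
Check: (v - proj_W(v)) · u_2 = 0  (should be 0).
Result: proj_W(v) = (2, 1, -1).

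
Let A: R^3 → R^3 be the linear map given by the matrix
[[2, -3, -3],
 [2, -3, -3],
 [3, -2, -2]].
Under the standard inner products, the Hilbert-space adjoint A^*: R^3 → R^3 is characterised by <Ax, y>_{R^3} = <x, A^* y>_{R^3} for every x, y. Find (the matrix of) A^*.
A^* = A^T =
[[2, 2, 3],
 [-3, -3, -2],
 [-3, -3, -2]]

For real matrices with standard dot products, the defining identity <Ax, y> = <x, A^* y> gives (Ax)^T y = x^T (A^*) y, i.e. x^T A^T y = x^T (A^*) y. Since this holds for all x, y, we must have A^* = A^T. Therefore
A^* =
[[2, 2, 3],
 [-3, -3, -2],
 [-3, -3, -2]].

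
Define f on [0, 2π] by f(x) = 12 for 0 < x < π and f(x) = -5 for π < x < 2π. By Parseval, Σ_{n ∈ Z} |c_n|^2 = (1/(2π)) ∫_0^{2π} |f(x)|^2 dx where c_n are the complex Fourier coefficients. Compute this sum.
Σ |c_n|^2 = 169/2

Parseval equates the L^2 energy of f (normalised by 1/(2π)) with the ℓ^2 sum of its Fourier coefficients: (1/(2π)) ∫_0^{2π} |f|^2 = Σ |c_n|^2.
Compute the left side: (1/(2π)) [∫_0^π 12^2 dx + ∫_π^{2π} (-5)^2 dx] = (1/(2π)) · (144π + 25π) = (144 + 25)/2 = 169/2.
So Σ_{n ∈ Z} |c_n|^2 = 169/2.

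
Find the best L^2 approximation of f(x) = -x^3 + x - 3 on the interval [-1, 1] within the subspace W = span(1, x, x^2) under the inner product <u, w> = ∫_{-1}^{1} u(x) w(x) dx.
g(x) = 2*x/5 - 3

The best approximation g ∈ W is the orthogonal projection of f onto W. Writing g = a_0 + a_1 x + a_2 x^2, the coefficients solve the normal equations G · a = b where
  G_{ij} = <φ_i, φ_j> and b_i = <f, φ_i>, with φ_0 = 1, φ_1 = x, φ_2 = x^2.
G =
  [2, 0, 2/3]
  [0, 2/3, 0]
  [2/3, 0, 2/5],
b = (-6, 4/15, -2).
Solving gives a_0 = -3, a_1 = 2/5, a_2 = 0, so
  g(x) = 2*x/5 - 3.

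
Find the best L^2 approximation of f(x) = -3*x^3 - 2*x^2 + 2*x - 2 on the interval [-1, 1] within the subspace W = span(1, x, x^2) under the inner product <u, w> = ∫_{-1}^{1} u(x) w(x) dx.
g(x) = -2*x^2 + x/5 - 2

The best approximation g ∈ W is the orthogonal projection of f onto W. Writing g = a_0 + a_1 x + a_2 x^2, the coefficients solve the normal equations G · a = b where
  G_{ij} = <φ_i, φ_j> and b_i = <f, φ_i>, with φ_0 = 1, φ_1 = x, φ_2 = x^2.
G =
  [2, 0, 2/3]
  [0, 2/3, 0]
  [2/3, 0, 2/5],
b = (-16/3, 2/15, -32/15).
Solving gives a_0 = -2, a_1 = 1/5, a_2 = -2, so
  g(x) = -2*x^2 + x/5 - 2.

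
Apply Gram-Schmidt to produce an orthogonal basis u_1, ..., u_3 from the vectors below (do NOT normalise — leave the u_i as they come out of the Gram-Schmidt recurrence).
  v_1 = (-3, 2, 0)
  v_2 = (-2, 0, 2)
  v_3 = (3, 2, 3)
Orthogonal basis:
  u_1 = (-3, 2, 0)
  u_2 = (-8/13, -12/13, 2)
  u_3 = (36/17, 54/17, 36/17)

Apply the Gram-Schmidt recurrence
  u_1 = v_1
  u_i = v_i − Σ_{j<i} ((v_i · u_j) / (u_j · u_j)) · u_j.

Step by step this gives:
  u_1 = (-3, 2, 0)
  u_2 = (-8/13, -12/13, 2)
  u_3 = (36/17, 54/17, 36/17)

Orthogonality check:
  u_2 · u_1 = 0 (should be 0)
  u_3 · u_1 = 0 (should be 0)
  u_3 · u_2 = 0 (should be 0)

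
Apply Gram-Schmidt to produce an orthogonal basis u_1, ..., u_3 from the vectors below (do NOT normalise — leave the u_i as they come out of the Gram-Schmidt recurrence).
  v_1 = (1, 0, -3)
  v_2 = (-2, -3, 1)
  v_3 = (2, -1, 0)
Orthogonal basis:
  u_1 = (1, 0, -3)
  u_2 = (-3/2, -3, -1/2)
  u_3 = (9/5, -1, 3/5)

Apply the Gram-Schmidt recurrence
  u_1 = v_1
  u_i = v_i − Σ_{j<i} ((v_i · u_j) / (u_j · u_j)) · u_j.

Step by step this gives:
  u_1 = (1, 0, -3)
  u_2 = (-3/2, -3, -1/2)
  u_3 = (9/5, -1, 3/5)

Orthogonality check:
  u_2 · u_1 = 0 (should be 0)
  u_3 · u_1 = 0 (should be 0)
  u_3 · u_2 = 0 (should be 0)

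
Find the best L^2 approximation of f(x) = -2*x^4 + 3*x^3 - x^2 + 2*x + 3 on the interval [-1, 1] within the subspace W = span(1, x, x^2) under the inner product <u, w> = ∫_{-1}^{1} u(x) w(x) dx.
g(x) = -19*x^2/7 + 19*x/5 + 111/35

The best approximation g ∈ W is the orthogonal projection of f onto W. Writing g = a_0 + a_1 x + a_2 x^2, the coefficients solve the normal equations G · a = b where
  G_{ij} = <φ_i, φ_j> and b_i = <f, φ_i>, with φ_0 = 1, φ_1 = x, φ_2 = x^2.
G =
  [2, 0, 2/3]
  [0, 2/3, 0]
  [2/3, 0, 2/5],
b = (68/15, 38/15, 36/35).
Solving gives a_0 = 111/35, a_1 = 19/5, a_2 = -19/7, so
  g(x) = -19*x^2/7 + 19*x/5 + 111/35.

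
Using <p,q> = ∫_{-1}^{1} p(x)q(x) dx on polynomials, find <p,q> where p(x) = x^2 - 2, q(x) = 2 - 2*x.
<p,q> = -20/3

Expand the product: p(x)·q(x) = -2*x^3 + 2*x^2 + 4*x - 4.
∫_{-1}^{1} of each monomial x^k gives [2/(k+1) if k even, 0 if k odd]. Integrating term-by-term (or equivalently evaluating the antiderivative F(x) = -x^4/2 + 2*x^3/3 + 2*x^2 - 4*x at the endpoints):
  F(1) − F(−1) = -11/6 − (29/6) = -20/3.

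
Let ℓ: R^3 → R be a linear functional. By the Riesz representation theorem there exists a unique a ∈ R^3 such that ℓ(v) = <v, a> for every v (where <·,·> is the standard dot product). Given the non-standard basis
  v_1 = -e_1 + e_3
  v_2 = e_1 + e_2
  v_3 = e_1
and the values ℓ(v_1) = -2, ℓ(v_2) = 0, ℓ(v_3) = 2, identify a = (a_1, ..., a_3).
a = (2, -2, 0)

Write a = (a_1, ..., a_3) in the standard basis. For each basis vector v_i, ℓ(v_i) = <v_i, a> is a linear equation in the a_j's. Collect the n equations into a matrix system V a = ℓ, where row i of V is v_i (expressed in the standard basis). Since V is invertible (lower-triangular with 1s on the diagonal, up to permutation), solve by back-substitution:
  V =
[[-1, 0, 1],
 [1, 1, 0],
 [1, 0, 0]]
  V a = (-2, 0, 2)
Solving gives a = (2, -2, 0).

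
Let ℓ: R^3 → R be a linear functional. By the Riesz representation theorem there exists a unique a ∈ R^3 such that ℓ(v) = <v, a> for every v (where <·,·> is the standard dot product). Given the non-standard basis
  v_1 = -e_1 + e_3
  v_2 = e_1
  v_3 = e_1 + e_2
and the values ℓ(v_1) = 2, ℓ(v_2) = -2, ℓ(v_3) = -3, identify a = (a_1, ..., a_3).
a = (-2, -1, 0)

Write a = (a_1, ..., a_3) in the standard basis. For each basis vector v_i, ℓ(v_i) = <v_i, a> is a linear equation in the a_j's. Collect the n equations into a matrix system V a = ℓ, where row i of V is v_i (expressed in the standard basis). Since V is invertible (lower-triangular with 1s on the diagonal, up to permutation), solve by back-substitution:
  V =
[[-1, 0, 1],
 [1, 0, 0],
 [1, 1, 0]]
  V a = (2, -2, -3)
Solving gives a = (-2, -1, 0).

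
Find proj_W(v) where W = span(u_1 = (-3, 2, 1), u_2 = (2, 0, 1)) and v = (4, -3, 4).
proj_W(v) = (226/45, -4/9, 88/45)

Set up U = [u_1 | ... | u_2] ∈ R^(3×2). The projector onto W = col(U) is P = U (U^T U)^(-1) U^T.
Compute U^T U =
  [14, -5]
  [-5, 5],
and U^T v = (-14, 12).
Solve U^T U · c = U^T v for the coefficients: c = (-2/9, 98/45). The projection is proj_W(v) = U c.
Check: (v - proj_W(v)) · u_1 = 0  (should be 0).
Check: (v - proj_W(v)) · u_2 = 0  (should be 0).
Result: proj_W(v) = (226/45, -4/9, 88/45).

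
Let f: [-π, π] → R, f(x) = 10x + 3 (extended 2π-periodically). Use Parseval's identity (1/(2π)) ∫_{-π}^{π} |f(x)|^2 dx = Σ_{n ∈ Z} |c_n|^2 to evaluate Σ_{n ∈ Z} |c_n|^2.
Σ |c_n|^2 = 100π^2/3 + 9

Expand and integrate term by term over [-π, π]:
  ∫ (10x)^2 dx = 100·(2π^3/3); ∫ 2·10·(3)·x dx = 0 (odd integrand); ∫ 3^2 dx = 9·2π.
So (1/(2π)) ∫_{-π}^{π} (10x + 3)^2 dx = 100π^2/3 + 9 = 100π^2/3 + 9.
Parseval ⇒ Σ |c_n|^2 = 100π^2/3 + 9.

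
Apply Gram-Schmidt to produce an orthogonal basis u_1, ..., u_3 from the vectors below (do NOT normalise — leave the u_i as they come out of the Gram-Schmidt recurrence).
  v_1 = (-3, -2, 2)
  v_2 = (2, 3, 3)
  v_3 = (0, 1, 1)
Orthogonal basis:
  u_1 = (-3, -2, 2)
  u_2 = (16/17, 39/17, 63/17)
  u_3 = (-48/169, 4/13, -20/169)

Apply the Gram-Schmidt recurrence
  u_1 = v_1
  u_i = v_i − Σ_{j<i} ((v_i · u_j) / (u_j · u_j)) · u_j.

Step by step this gives:
  u_1 = (-3, -2, 2)
  u_2 = (16/17, 39/17, 63/17)
  u_3 = (-48/169, 4/13, -20/169)

Orthogonality check:
  u_2 · u_1 = 0 (should be 0)
  u_3 · u_1 = 0 (should be 0)
  u_3 · u_2 = 0 (should be 0)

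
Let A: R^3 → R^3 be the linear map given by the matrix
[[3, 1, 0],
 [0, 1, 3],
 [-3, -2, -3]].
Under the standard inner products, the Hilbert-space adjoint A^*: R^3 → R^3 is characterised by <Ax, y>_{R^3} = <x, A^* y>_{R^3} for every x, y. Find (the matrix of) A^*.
A^* = A^T =
[[3, 0, -3],
 [1, 1, -2],
 [0, 3, -3]]

For real matrices with standard dot products, the defining identity <Ax, y> = <x, A^* y> gives (Ax)^T y = x^T (A^*) y, i.e. x^T A^T y = x^T (A^*) y. Since this holds for all x, y, we must have A^* = A^T. Therefore
A^* =
[[3, 0, -3],
 [1, 1, -2],
 [0, 3, -3]].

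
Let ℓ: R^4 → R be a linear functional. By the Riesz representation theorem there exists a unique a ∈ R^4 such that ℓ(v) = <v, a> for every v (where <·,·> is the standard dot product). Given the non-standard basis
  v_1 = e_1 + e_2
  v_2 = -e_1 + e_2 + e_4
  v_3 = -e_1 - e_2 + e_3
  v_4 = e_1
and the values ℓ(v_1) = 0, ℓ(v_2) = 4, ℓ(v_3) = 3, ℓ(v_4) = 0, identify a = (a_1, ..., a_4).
a = (0, 0, 3, 4)

Write a = (a_1, ..., a_4) in the standard basis. For each basis vector v_i, ℓ(v_i) = <v_i, a> is a linear equation in the a_j's. Collect the n equations into a matrix system V a = ℓ, where row i of V is v_i (expressed in the standard basis). Since V is invertible (lower-triangular with 1s on the diagonal, up to permutation), solve by back-substitution:
  V =
[[1, 1, 0, 0],
 [-1, 1, 0, 1],
 [-1, -1, 1, 0],
 [1, 0, 0, 0]]
  V a = (0, 4, 3, 0)
Solving gives a = (0, 0, 3, 4).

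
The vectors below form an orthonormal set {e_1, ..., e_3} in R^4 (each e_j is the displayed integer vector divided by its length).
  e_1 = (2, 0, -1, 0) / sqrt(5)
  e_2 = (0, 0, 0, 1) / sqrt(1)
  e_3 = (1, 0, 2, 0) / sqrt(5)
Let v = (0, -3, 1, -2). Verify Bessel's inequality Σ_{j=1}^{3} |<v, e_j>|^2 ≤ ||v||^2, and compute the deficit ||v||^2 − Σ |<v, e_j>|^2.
Σ |<v, e_j>|^2 = 5; ||v||^2 = 14; deficit = 9

Write each e_j = u_j / sqrt(<u_j, u_j>) where u_j is the displayed integer vector. Then <v, e_j> = <v, u_j> / sqrt(<u_j, u_j>), so |<v, e_j>|^2 = <v, u_j>^2 / <u_j, u_j>.
Coefficients: <v, e_1> = -1/sqrt(5), <v, e_2> = -2/sqrt(1), <v, e_3> = 2/sqrt(5).
Square and sum: Σ |<v, e_j>|^2 = 5.
Compute ||v||^2 = v·v = 14.
Deficit = 14 − 5 = 9 ≥ 0, confirming Bessel's inequality. (The deficit equals ||v − Σ <v,e_j> e_j||^2, the squared distance from v to span{e_j}.)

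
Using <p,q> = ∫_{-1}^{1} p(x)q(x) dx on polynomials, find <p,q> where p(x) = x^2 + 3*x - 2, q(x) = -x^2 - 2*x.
<p,q> = -46/15

Expand the product: p(x)·q(x) = -x^4 - 5*x^3 - 4*x^2 + 4*x.
∫_{-1}^{1} of each monomial x^k gives [2/(k+1) if k even, 0 if k odd]. Integrating term-by-term (or equivalently evaluating the antiderivative F(x) = -x^5/5 - 5*x^4/4 - 4*x^3/3 + 2*x^2 at the endpoints):
  F(1) − F(−1) = -47/60 − (137/60) = -46/15.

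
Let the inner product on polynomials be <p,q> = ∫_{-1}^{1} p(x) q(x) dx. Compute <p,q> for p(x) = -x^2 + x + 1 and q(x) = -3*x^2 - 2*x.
<p,q> = -32/15

Expand the product: p(x)·q(x) = 3*x^4 - x^3 - 5*x^2 - 2*x.
∫_{-1}^{1} of each monomial x^k gives [2/(k+1) if k even, 0 if k odd]. Integrating term-by-term (or equivalently evaluating the antiderivative F(x) = 3*x^5/5 - x^4/4 - 5*x^3/3 - x^2 at the endpoints):
  F(1) − F(−1) = -139/60 − (-11/60) = -32/15.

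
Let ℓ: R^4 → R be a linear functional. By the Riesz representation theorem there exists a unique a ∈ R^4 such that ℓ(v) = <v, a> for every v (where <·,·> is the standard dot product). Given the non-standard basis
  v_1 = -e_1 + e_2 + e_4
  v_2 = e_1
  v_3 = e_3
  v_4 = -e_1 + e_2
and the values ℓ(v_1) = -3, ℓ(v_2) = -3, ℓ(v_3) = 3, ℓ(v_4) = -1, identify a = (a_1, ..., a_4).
a = (-3, -4, 3, -2)

Write a = (a_1, ..., a_4) in the standard basis. For each basis vector v_i, ℓ(v_i) = <v_i, a> is a linear equation in the a_j's. Collect the n equations into a matrix system V a = ℓ, where row i of V is v_i (expressed in the standard basis). Since V is invertible (lower-triangular with 1s on the diagonal, up to permutation), solve by back-substitution:
  V =
[[-1, 1, 0, 1],
 [1, 0, 0, 0],
 [0, 0, 1, 0],
 [-1, 1, 0, 0]]
  V a = (-3, -3, 3, -1)
Solving gives a = (-3, -4, 3, -2).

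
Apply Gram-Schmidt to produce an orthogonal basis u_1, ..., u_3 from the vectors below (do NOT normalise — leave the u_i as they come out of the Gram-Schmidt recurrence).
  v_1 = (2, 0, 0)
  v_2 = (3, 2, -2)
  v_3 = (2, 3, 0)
Orthogonal basis:
  u_1 = (2, 0, 0)
  u_2 = (0, 2, -2)
  u_3 = (0, 3/2, 3/2)

Apply the Gram-Schmidt recurrence
  u_1 = v_1
  u_i = v_i − Σ_{j<i} ((v_i · u_j) / (u_j · u_j)) · u_j.

Step by step this gives:
  u_1 = (2, 0, 0)
  u_2 = (0, 2, -2)
  u_3 = (0, 3/2, 3/2)

Orthogonality check:
  u_2 · u_1 = 0 (should be 0)
  u_3 · u_1 = 0 (should be 0)
  u_3 · u_2 = 0 (should be 0)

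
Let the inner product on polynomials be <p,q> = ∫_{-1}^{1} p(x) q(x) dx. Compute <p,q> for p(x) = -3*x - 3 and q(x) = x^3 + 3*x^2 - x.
<p,q> = -26/5

Expand the product: p(x)·q(x) = -3*x^4 - 12*x^3 - 6*x^2 + 3*x.
∫_{-1}^{1} of each monomial x^k gives [2/(k+1) if k even, 0 if k odd]. Integrating term-by-term (or equivalently evaluating the antiderivative F(x) = -3*x^5/5 - 3*x^4 - 2*x^3 + 3*x^2/2 at the endpoints):
  F(1) − F(−1) = -41/10 − (11/10) = -26/5.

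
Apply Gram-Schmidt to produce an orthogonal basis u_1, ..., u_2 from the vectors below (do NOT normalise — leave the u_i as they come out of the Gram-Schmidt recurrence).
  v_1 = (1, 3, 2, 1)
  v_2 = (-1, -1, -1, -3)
Orthogonal basis:
  u_1 = (1, 3, 2, 1)
  u_2 = (-2/5, 4/5, 1/5, -12/5)

Apply the Gram-Schmidt recurrence
  u_1 = v_1
  u_i = v_i − Σ_{j<i} ((v_i · u_j) / (u_j · u_j)) · u_j.

Step by step this gives:
  u_1 = (1, 3, 2, 1)
  u_2 = (-2/5, 4/5, 1/5, -12/5)

Orthogonality check:
  u_2 · u_1 = 0 (should be 0)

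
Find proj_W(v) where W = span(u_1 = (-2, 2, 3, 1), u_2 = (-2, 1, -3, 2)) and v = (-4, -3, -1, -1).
proj_W(v) = (-8/17, 46/323, -24/19, 182/323)

Set up U = [u_1 | ... | u_2] ∈ R^(4×2). The projector onto W = col(U) is P = U (U^T U)^(-1) U^T.
Compute U^T U =
  [18, -1]
  [-1, 18],
and U^T v = (-2, 6).
Solve U^T U · c = U^T v for the coefficients: c = (-30/323, 106/323). The projection is proj_W(v) = U c.
Check: (v - proj_W(v)) · u_1 = 0  (should be 0).
Check: (v - proj_W(v)) · u_2 = 0  (should be 0).
Result: proj_W(v) = (-8/17, 46/323, -24/19, 182/323).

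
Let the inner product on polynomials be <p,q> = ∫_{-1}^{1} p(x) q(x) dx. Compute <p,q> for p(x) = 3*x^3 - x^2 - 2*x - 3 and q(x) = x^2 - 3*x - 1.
<p,q> = 14/3

Expand the product: p(x)·q(x) = 3*x^5 - 10*x^4 - 2*x^3 + 4*x^2 + 11*x + 3.
∫_{-1}^{1} of each monomial x^k gives [2/(k+1) if k even, 0 if k odd]. Integrating term-by-term (or equivalently evaluating the antiderivative F(x) = x^6/2 - 2*x^5 - x^4/2 + 4*x^3/3 + 11*x^2/2 + 3*x at the endpoints):
  F(1) − F(−1) = 47/6 − (19/6) = 14/3.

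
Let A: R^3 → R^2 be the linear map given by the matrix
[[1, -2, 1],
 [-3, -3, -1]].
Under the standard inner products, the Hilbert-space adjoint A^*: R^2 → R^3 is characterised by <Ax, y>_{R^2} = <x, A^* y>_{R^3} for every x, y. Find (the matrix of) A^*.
A^* = A^T =
[[1, -3],
 [-2, -3],
 [1, -1]]

For real matrices with standard dot products, the defining identity <Ax, y> = <x, A^* y> gives (Ax)^T y = x^T (A^*) y, i.e. x^T A^T y = x^T (A^*) y. Since this holds for all x, y, we must have A^* = A^T. Therefore
A^* =
[[1, -3],
 [-2, -3],
 [1, -1]].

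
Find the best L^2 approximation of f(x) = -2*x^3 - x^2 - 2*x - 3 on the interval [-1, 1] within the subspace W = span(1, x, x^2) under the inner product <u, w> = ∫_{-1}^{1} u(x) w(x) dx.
g(x) = -x^2 - 16*x/5 - 3

The best approximation g ∈ W is the orthogonal projection of f onto W. Writing g = a_0 + a_1 x + a_2 x^2, the coefficients solve the normal equations G · a = b where
  G_{ij} = <φ_i, φ_j> and b_i = <f, φ_i>, with φ_0 = 1, φ_1 = x, φ_2 = x^2.
G =
  [2, 0, 2/3]
  [0, 2/3, 0]
  [2/3, 0, 2/5],
b = (-20/3, -32/15, -12/5).
Solving gives a_0 = -3, a_1 = -16/5, a_2 = -1, so
  g(x) = -x^2 - 16*x/5 - 3.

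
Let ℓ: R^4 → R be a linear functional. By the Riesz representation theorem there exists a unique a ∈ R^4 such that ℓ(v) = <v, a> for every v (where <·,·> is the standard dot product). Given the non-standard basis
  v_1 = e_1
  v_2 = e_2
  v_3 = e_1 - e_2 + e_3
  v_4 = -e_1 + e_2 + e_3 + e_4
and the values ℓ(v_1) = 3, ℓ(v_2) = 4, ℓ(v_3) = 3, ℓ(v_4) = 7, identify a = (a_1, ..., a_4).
a = (3, 4, 4, 2)

Write a = (a_1, ..., a_4) in the standard basis. For each basis vector v_i, ℓ(v_i) = <v_i, a> is a linear equation in the a_j's. Collect the n equations into a matrix system V a = ℓ, where row i of V is v_i (expressed in the standard basis). Since V is invertible (lower-triangular with 1s on the diagonal, up to permutation), solve by back-substitution:
  V =
[[1, 0, 0, 0],
 [0, 1, 0, 0],
 [1, -1, 1, 0],
 [-1, 1, 1, 1]]
  V a = (3, 4, 3, 7)
Solving gives a = (3, 4, 4, 2).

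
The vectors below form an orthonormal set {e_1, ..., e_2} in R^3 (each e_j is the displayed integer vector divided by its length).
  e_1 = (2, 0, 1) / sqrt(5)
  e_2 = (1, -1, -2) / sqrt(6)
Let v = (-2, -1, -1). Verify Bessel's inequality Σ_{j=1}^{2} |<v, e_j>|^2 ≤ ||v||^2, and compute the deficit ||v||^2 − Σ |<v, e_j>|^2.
Σ |<v, e_j>|^2 = 31/6; ||v||^2 = 6; deficit = 5/6

Write each e_j = u_j / sqrt(<u_j, u_j>) where u_j is the displayed integer vector. Then <v, e_j> = <v, u_j> / sqrt(<u_j, u_j>), so |<v, e_j>|^2 = <v, u_j>^2 / <u_j, u_j>.
Coefficients: <v, e_1> = -5/sqrt(5), <v, e_2> = 1/sqrt(6).
Square and sum: Σ |<v, e_j>|^2 = 31/6.
Compute ||v||^2 = v·v = 6.
Deficit = 6 − 31/6 = 5/6 ≥ 0, confirming Bessel's inequality. (The deficit equals ||v − Σ <v,e_j> e_j||^2, the squared distance from v to span{e_j}.)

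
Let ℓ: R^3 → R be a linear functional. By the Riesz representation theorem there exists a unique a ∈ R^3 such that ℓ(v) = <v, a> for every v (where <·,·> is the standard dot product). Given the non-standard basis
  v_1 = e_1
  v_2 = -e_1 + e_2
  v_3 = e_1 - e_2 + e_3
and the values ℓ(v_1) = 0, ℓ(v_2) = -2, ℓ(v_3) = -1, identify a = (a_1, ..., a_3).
a = (0, -2, -3)

Write a = (a_1, ..., a_3) in the standard basis. For each basis vector v_i, ℓ(v_i) = <v_i, a> is a linear equation in the a_j's. Collect the n equations into a matrix system V a = ℓ, where row i of V is v_i (expressed in the standard basis). Since V is invertible (lower-triangular with 1s on the diagonal, up to permutation), solve by back-substitution:
  V =
[[1, 0, 0],
 [-1, 1, 0],
 [1, -1, 1]]
  V a = (0, -2, -1)
Solving gives a = (0, -2, -3).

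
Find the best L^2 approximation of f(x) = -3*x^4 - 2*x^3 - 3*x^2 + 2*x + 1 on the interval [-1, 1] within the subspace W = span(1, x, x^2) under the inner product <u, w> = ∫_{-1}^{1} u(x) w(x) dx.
g(x) = -39*x^2/7 + 4*x/5 + 44/35

The best approximation g ∈ W is the orthogonal projection of f onto W. Writing g = a_0 + a_1 x + a_2 x^2, the coefficients solve the normal equations G · a = b where
  G_{ij} = <φ_i, φ_j> and b_i = <f, φ_i>, with φ_0 = 1, φ_1 = x, φ_2 = x^2.
G =
  [2, 0, 2/3]
  [0, 2/3, 0]
  [2/3, 0, 2/5],
b = (-6/5, 8/15, -146/105).
Solving gives a_0 = 44/35, a_1 = 4/5, a_2 = -39/7, so
  g(x) = -39*x^2/7 + 4*x/5 + 44/35.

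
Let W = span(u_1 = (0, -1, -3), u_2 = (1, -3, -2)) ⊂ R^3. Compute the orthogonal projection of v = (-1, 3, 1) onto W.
proj_W(v) = (-66/59, 174/59, 60/59)

Set up U = [u_1 | ... | u_2] ∈ R^(3×2). The projector onto W = col(U) is P = U (U^T U)^(-1) U^T.
Compute U^T U =
  [10, 9]
  [9, 14],
and U^T v = (-6, -12).
Solve U^T U · c = U^T v for the coefficients: c = (24/59, -66/59). The projection is proj_W(v) = U c.
Check: (v - proj_W(v)) · u_1 = 0  (should be 0).
Check: (v - proj_W(v)) · u_2 = 0  (should be 0).
Result: proj_W(v) = (-66/59, 174/59, 60/59).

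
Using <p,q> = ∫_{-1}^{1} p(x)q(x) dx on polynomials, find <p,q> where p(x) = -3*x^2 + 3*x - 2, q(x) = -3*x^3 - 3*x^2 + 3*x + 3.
<p,q> = -8

Expand the product: p(x)·q(x) = 9*x^5 - 12*x^3 + 6*x^2 + 3*x - 6.
∫_{-1}^{1} of each monomial x^k gives [2/(k+1) if k even, 0 if k odd]. Integrating term-by-term (or equivalently evaluating the antiderivative F(x) = 3*x^6/2 - 3*x^4 + 2*x^3 + 3*x^2/2 - 6*x at the endpoints):
  F(1) − F(−1) = -4 − (4) = -8.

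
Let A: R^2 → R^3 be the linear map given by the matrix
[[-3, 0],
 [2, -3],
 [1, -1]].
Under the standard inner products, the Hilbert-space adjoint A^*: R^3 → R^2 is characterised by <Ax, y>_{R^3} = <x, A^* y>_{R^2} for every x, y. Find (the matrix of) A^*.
A^* = A^T =
[[-3, 2, 1],
 [0, -3, -1]]

For real matrices with standard dot products, the defining identity <Ax, y> = <x, A^* y> gives (Ax)^T y = x^T (A^*) y, i.e. x^T A^T y = x^T (A^*) y. Since this holds for all x, y, we must have A^* = A^T. Therefore
A^* =
[[-3, 2, 1],
 [0, -3, -1]].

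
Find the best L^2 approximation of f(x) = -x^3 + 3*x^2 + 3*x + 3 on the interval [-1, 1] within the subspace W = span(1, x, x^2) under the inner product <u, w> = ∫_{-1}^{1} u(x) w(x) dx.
g(x) = 3*x^2 + 12*x/5 + 3

The best approximation g ∈ W is the orthogonal projection of f onto W. Writing g = a_0 + a_1 x + a_2 x^2, the coefficients solve the normal equations G · a = b where
  G_{ij} = <φ_i, φ_j> and b_i = <f, φ_i>, with φ_0 = 1, φ_1 = x, φ_2 = x^2.
G =
  [2, 0, 2/3]
  [0, 2/3, 0]
  [2/3, 0, 2/5],
b = (8, 8/5, 16/5).
Solving gives a_0 = 3, a_1 = 12/5, a_2 = 3, so
  g(x) = 3*x^2 + 12*x/5 + 3.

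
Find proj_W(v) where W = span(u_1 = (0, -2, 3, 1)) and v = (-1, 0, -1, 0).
proj_W(v) = (0, 3/7, -9/14, -3/14)

Set up U = [u_1 | ... | u_1] ∈ R^(4×1). The projector onto W = col(U) is P = U (U^T U)^(-1) U^T.
Compute U^T U =
  [14],
and U^T v = (-3).
Solve U^T U · c = U^T v for the coefficients: c = (-3/14). The projection is proj_W(v) = U c.
Check: (v - proj_W(v)) · u_1 = 0  (should be 0).
Result: proj_W(v) = (0, 3/7, -9/14, -3/14).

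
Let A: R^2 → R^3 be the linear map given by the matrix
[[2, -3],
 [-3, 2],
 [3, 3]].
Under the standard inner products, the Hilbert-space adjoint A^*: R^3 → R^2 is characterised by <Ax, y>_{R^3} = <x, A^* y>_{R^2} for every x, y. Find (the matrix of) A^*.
A^* = A^T =
[[2, -3, 3],
 [-3, 2, 3]]

For real matrices with standard dot products, the defining identity <Ax, y> = <x, A^* y> gives (Ax)^T y = x^T (A^*) y, i.e. x^T A^T y = x^T (A^*) y. Since this holds for all x, y, we must have A^* = A^T. Therefore
A^* =
[[2, -3, 3],
 [-3, 2, 3]].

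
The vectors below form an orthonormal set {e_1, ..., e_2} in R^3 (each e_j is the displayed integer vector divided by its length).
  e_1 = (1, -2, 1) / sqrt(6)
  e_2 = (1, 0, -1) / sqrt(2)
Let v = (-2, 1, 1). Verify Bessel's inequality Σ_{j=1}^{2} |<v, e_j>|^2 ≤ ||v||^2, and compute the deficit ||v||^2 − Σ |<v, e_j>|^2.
Σ |<v, e_j>|^2 = 6; ||v||^2 = 6; deficit = 0

Write each e_j = u_j / sqrt(<u_j, u_j>) where u_j is the displayed integer vector. Then <v, e_j> = <v, u_j> / sqrt(<u_j, u_j>), so |<v, e_j>|^2 = <v, u_j>^2 / <u_j, u_j>.
Coefficients: <v, e_1> = -3/sqrt(6), <v, e_2> = -3/sqrt(2).
Square and sum: Σ |<v, e_j>|^2 = 6.
Compute ||v||^2 = v·v = 6.
Deficit = 6 − 6 = 0 ≥ 0, confirming Bessel's inequality. (The deficit equals ||v − Σ <v,e_j> e_j||^2, the squared distance from v to span{e_j}.)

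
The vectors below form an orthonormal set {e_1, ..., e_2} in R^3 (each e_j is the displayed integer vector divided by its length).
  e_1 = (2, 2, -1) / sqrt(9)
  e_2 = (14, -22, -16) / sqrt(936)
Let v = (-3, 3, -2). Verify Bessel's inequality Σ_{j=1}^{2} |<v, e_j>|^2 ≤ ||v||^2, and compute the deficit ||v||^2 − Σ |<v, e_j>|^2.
Σ |<v, e_j>|^2 = 86/13; ||v||^2 = 22; deficit = 200/13

Write each e_j = u_j / sqrt(<u_j, u_j>) where u_j is the displayed integer vector. Then <v, e_j> = <v, u_j> / sqrt(<u_j, u_j>), so |<v, e_j>|^2 = <v, u_j>^2 / <u_j, u_j>.
Coefficients: <v, e_1> = 2/sqrt(9), <v, e_2> = -76/sqrt(936).
Square and sum: Σ |<v, e_j>|^2 = 86/13.
Compute ||v||^2 = v·v = 22.
Deficit = 22 − 86/13 = 200/13 ≥ 0, confirming Bessel's inequality. (The deficit equals ||v − Σ <v,e_j> e_j||^2, the squared distance from v to span{e_j}.)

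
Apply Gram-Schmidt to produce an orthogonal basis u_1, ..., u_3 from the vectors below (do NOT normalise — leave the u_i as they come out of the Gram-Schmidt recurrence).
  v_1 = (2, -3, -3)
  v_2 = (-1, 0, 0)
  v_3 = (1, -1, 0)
Orthogonal basis:
  u_1 = (2, -3, -3)
  u_2 = (-9/11, -3/11, -3/11)
  u_3 = (0, -1/2, 1/2)

Apply the Gram-Schmidt recurrence
  u_1 = v_1
  u_i = v_i − Σ_{j<i} ((v_i · u_j) / (u_j · u_j)) · u_j.

Step by step this gives:
  u_1 = (2, -3, -3)
  u_2 = (-9/11, -3/11, -3/11)
  u_3 = (0, -1/2, 1/2)

Orthogonality check:
  u_2 · u_1 = 0 (should be 0)
  u_3 · u_1 = 0 (should be 0)
  u_3 · u_2 = 0 (should be 0)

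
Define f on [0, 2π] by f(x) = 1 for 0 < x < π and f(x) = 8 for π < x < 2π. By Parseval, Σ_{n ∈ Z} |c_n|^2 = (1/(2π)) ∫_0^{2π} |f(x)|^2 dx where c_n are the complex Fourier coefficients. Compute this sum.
Σ |c_n|^2 = 65/2

Parseval equates the L^2 energy of f (normalised by 1/(2π)) with the ℓ^2 sum of its Fourier coefficients: (1/(2π)) ∫_0^{2π} |f|^2 = Σ |c_n|^2.
Compute the left side: (1/(2π)) [∫_0^π 1^2 dx + ∫_π^{2π} 8^2 dx] = (1/(2π)) · (1π + 64π) = (1 + 64)/2 = 65/2.
So Σ_{n ∈ Z} |c_n|^2 = 65/2.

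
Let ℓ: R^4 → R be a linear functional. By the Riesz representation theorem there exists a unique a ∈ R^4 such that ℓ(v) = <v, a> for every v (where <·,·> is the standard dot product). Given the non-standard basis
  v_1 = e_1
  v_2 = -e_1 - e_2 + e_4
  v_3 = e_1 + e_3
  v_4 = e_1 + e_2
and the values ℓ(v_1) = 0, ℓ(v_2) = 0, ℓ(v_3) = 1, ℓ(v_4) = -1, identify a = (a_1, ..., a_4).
a = (0, -1, 1, -1)

Write a = (a_1, ..., a_4) in the standard basis. For each basis vector v_i, ℓ(v_i) = <v_i, a> is a linear equation in the a_j's. Collect the n equations into a matrix system V a = ℓ, where row i of V is v_i (expressed in the standard basis). Since V is invertible (lower-triangular with 1s on the diagonal, up to permutation), solve by back-substitution:
  V =
[[1, 0, 0, 0],
 [-1, -1, 0, 1],
 [1, 0, 1, 0],
 [1, 1, 0, 0]]
  V a = (0, 0, 1, -1)
Solving gives a = (0, -1, 1, -1).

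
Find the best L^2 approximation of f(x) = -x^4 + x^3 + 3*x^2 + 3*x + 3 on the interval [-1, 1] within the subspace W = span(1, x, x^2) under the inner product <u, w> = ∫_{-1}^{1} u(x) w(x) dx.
g(x) = 15*x^2/7 + 18*x/5 + 108/35

The best approximation g ∈ W is the orthogonal projection of f onto W. Writing g = a_0 + a_1 x + a_2 x^2, the coefficients solve the normal equations G · a = b where
  G_{ij} = <φ_i, φ_j> and b_i = <f, φ_i>, with φ_0 = 1, φ_1 = x, φ_2 = x^2.
G =
  [2, 0, 2/3]
  [0, 2/3, 0]
  [2/3, 0, 2/5],
b = (38/5, 12/5, 102/35).
Solving gives a_0 = 108/35, a_1 = 18/5, a_2 = 15/7, so
  g(x) = 15*x^2/7 + 18*x/5 + 108/35.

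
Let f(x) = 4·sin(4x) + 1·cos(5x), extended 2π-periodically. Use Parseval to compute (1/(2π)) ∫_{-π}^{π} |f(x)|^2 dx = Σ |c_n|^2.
Σ |c_n|^2 = 17/2

Expand |f|^2 and use orthogonality of {sin(nx), cos(mx)} on [-π, π]:
  ∫_{-π}^{π} sin(nx)^2 dx = π, ∫ cos(mx)^2 dx = π, and cross terms integrate to 0.
So ∫_{-π}^{π} f(x)^2 dx = 4^2 · π + 1^2 · π = (16 + 1)π.
Divide by 2π: (16 + 1)/2 = 17/2.
By Parseval, this equals Σ |c_n|^2.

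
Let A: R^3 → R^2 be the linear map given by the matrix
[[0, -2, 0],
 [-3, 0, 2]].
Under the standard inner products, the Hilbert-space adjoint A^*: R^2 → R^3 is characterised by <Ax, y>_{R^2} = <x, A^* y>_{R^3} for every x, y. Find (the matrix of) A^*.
A^* = A^T =
[[0, -3],
 [-2, 0],
 [0, 2]]

For real matrices with standard dot products, the defining identity <Ax, y> = <x, A^* y> gives (Ax)^T y = x^T (A^*) y, i.e. x^T A^T y = x^T (A^*) y. Since this holds for all x, y, we must have A^* = A^T. Therefore
A^* =
[[0, -3],
 [-2, 0],
 [0, 2]].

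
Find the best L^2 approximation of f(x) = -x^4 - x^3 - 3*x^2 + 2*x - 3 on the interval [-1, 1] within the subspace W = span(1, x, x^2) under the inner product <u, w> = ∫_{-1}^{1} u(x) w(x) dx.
g(x) = -27*x^2/7 + 7*x/5 - 102/35

The best approximation g ∈ W is the orthogonal projection of f onto W. Writing g = a_0 + a_1 x + a_2 x^2, the coefficients solve the normal equations G · a = b where
  G_{ij} = <φ_i, φ_j> and b_i = <f, φ_i>, with φ_0 = 1, φ_1 = x, φ_2 = x^2.
G =
  [2, 0, 2/3]
  [0, 2/3, 0]
  [2/3, 0, 2/5],
b = (-42/5, 14/15, -122/35).
Solving gives a_0 = -102/35, a_1 = 7/5, a_2 = -27/7, so
  g(x) = -27*x^2/7 + 7*x/5 - 102/35.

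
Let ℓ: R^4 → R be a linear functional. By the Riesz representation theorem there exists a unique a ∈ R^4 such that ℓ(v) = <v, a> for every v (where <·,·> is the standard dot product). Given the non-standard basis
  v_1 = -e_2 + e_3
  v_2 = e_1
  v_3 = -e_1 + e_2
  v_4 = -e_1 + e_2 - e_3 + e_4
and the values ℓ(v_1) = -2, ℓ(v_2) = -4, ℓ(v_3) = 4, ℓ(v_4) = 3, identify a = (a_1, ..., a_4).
a = (-4, 0, -2, -3)

Write a = (a_1, ..., a_4) in the standard basis. For each basis vector v_i, ℓ(v_i) = <v_i, a> is a linear equation in the a_j's. Collect the n equations into a matrix system V a = ℓ, where row i of V is v_i (expressed in the standard basis). Since V is invertible (lower-triangular with 1s on the diagonal, up to permutation), solve by back-substitution:
  V =
[[0, -1, 1, 0],
 [1, 0, 0, 0],
 [-1, 1, 0, 0],
 [-1, 1, -1, 1]]
  V a = (-2, -4, 4, 3)
Solving gives a = (-4, 0, -2, -3).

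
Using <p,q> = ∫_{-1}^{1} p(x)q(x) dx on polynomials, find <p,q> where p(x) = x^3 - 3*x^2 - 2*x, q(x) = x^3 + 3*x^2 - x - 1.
<p,q> = -124/105

Expand the product: p(x)·q(x) = x^6 - 12*x^4 - 4*x^3 + 5*x^2 + 2*x.
∫_{-1}^{1} of each monomial x^k gives [2/(k+1) if k even, 0 if k odd]. Integrating term-by-term (or equivalently evaluating the antiderivative F(x) = x^7/7 - 12*x^5/5 - x^4 + 5*x^3/3 + x^2 at the endpoints):
  F(1) − F(−1) = -62/105 − (62/105) = -124/105.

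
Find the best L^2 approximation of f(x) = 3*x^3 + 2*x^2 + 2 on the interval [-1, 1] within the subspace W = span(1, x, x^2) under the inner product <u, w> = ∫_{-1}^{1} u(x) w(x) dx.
g(x) = 2*x^2 + 9*x/5 + 2

The best approximation g ∈ W is the orthogonal projection of f onto W. Writing g = a_0 + a_1 x + a_2 x^2, the coefficients solve the normal equations G · a = b where
  G_{ij} = <φ_i, φ_j> and b_i = <f, φ_i>, with φ_0 = 1, φ_1 = x, φ_2 = x^2.
G =
  [2, 0, 2/3]
  [0, 2/3, 0]
  [2/3, 0, 2/5],
b = (16/3, 6/5, 32/15).
Solving gives a_0 = 2, a_1 = 9/5, a_2 = 2, so
  g(x) = 2*x^2 + 9*x/5 + 2.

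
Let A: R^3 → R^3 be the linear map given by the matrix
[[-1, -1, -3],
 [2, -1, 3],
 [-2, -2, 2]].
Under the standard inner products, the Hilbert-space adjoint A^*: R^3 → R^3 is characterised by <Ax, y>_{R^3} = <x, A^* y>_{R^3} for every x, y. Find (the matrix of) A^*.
A^* = A^T =
[[-1, 2, -2],
 [-1, -1, -2],
 [-3, 3, 2]]

For real matrices with standard dot products, the defining identity <Ax, y> = <x, A^* y> gives (Ax)^T y = x^T (A^*) y, i.e. x^T A^T y = x^T (A^*) y. Since this holds for all x, y, we must have A^* = A^T. Therefore
A^* =
[[-1, 2, -2],
 [-1, -1, -2],
 [-3, 3, 2]].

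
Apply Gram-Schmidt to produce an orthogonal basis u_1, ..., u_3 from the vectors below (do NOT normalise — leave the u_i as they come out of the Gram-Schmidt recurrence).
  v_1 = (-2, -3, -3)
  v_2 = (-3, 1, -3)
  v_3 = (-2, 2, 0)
Orthogonal basis:
  u_1 = (-2, -3, -3)
  u_2 = (-21/11, 29/11, -15/11)
  u_3 = (-108/137, -27/137, 99/137)

Apply the Gram-Schmidt recurrence
  u_1 = v_1
  u_i = v_i − Σ_{j<i} ((v_i · u_j) / (u_j · u_j)) · u_j.

Step by step this gives:
  u_1 = (-2, -3, -3)
  u_2 = (-21/11, 29/11, -15/11)
  u_3 = (-108/137, -27/137, 99/137)

Orthogonality check:
  u_2 · u_1 = 0 (should be 0)
  u_3 · u_1 = 0 (should be 0)
  u_3 · u_2 = 0 (should be 0)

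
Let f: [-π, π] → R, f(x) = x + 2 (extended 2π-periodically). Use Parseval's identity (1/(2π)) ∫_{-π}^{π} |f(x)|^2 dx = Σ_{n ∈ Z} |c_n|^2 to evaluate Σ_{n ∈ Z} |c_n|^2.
Σ |c_n|^2 = π^2/3 + 4

Expand and integrate term by term over [-π, π]:
  ∫ (x)^2 dx = 1·(2π^3/3); ∫ 2·1·(2)·x dx = 0 (odd integrand); ∫ 2^2 dx = 4·2π.
So (1/(2π)) ∫_{-π}^{π} (x + 2)^2 dx = 1π^2/3 + 4 = π^2/3 + 4.
Parseval ⇒ Σ |c_n|^2 = π^2/3 + 4.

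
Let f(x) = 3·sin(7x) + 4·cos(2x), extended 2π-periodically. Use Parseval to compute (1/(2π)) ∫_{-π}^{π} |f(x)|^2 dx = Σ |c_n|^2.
Σ |c_n|^2 = 25/2

Expand |f|^2 and use orthogonality of {sin(nx), cos(mx)} on [-π, π]:
  ∫_{-π}^{π} sin(nx)^2 dx = π, ∫ cos(mx)^2 dx = π, and cross terms integrate to 0.
So ∫_{-π}^{π} f(x)^2 dx = 3^2 · π + 4^2 · π = (9 + 16)π.
Divide by 2π: (9 + 16)/2 = 25/2.
By Parseval, this equals Σ |c_n|^2.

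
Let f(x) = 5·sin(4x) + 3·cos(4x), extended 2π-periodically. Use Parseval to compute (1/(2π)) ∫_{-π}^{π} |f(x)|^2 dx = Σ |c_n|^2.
Σ |c_n|^2 = 17

Expand |f|^2 and use orthogonality of {sin(nx), cos(mx)} on [-π, π]:
  ∫_{-π}^{π} sin(nx)^2 dx = π, ∫ cos(mx)^2 dx = π, and cross terms integrate to 0.
So ∫_{-π}^{π} f(x)^2 dx = 5^2 · π + 3^2 · π = (25 + 9)π.
Divide by 2π: (25 + 9)/2 = 17.
By Parseval, this equals Σ |c_n|^2.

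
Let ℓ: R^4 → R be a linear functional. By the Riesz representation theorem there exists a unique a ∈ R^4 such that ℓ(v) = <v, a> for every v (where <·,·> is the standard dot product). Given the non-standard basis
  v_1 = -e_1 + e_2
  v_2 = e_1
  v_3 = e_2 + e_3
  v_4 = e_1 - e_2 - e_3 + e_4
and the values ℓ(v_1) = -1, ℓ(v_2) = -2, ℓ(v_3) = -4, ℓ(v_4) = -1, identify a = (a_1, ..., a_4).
a = (-2, -3, -1, -3)

Write a = (a_1, ..., a_4) in the standard basis. For each basis vector v_i, ℓ(v_i) = <v_i, a> is a linear equation in the a_j's. Collect the n equations into a matrix system V a = ℓ, where row i of V is v_i (expressed in the standard basis). Since V is invertible (lower-triangular with 1s on the diagonal, up to permutation), solve by back-substitution:
  V =
[[-1, 1, 0, 0],
 [1, 0, 0, 0],
 [0, 1, 1, 0],
 [1, -1, -1, 1]]
  V a = (-1, -2, -4, -1)
Solving gives a = (-2, -3, -1, -3).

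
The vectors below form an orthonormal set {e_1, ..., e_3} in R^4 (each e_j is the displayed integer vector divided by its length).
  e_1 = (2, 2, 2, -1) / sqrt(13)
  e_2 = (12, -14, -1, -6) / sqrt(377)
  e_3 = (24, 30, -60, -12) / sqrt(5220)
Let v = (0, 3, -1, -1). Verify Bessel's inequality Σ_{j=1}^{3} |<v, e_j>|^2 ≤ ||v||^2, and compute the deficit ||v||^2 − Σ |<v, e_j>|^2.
Σ |<v, e_j>|^2 = 51/5; ||v||^2 = 11; deficit = 4/5

Write each e_j = u_j / sqrt(<u_j, u_j>) where u_j is the displayed integer vector. Then <v, e_j> = <v, u_j> / sqrt(<u_j, u_j>), so |<v, e_j>|^2 = <v, u_j>^2 / <u_j, u_j>.
Coefficients: <v, e_1> = 5/sqrt(13), <v, e_2> = -35/sqrt(377), <v, e_3> = 162/sqrt(5220).
Square and sum: Σ |<v, e_j>|^2 = 51/5.
Compute ||v||^2 = v·v = 11.
Deficit = 11 − 51/5 = 4/5 ≥ 0, confirming Bessel's inequality. (The deficit equals ||v − Σ <v,e_j> e_j||^2, the squared distance from v to span{e_j}.)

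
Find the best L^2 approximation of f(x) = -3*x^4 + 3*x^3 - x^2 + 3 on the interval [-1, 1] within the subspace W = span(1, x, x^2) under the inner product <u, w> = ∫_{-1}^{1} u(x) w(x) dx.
g(x) = -25*x^2/7 + 9*x/5 + 114/35

The best approximation g ∈ W is the orthogonal projection of f onto W. Writing g = a_0 + a_1 x + a_2 x^2, the coefficients solve the normal equations G · a = b where
  G_{ij} = <φ_i, φ_j> and b_i = <f, φ_i>, with φ_0 = 1, φ_1 = x, φ_2 = x^2.
G =
  [2, 0, 2/3]
  [0, 2/3, 0]
  [2/3, 0, 2/5],
b = (62/15, 6/5, 26/35).
Solving gives a_0 = 114/35, a_1 = 9/5, a_2 = -25/7, so
  g(x) = -25*x^2/7 + 9*x/5 + 114/35.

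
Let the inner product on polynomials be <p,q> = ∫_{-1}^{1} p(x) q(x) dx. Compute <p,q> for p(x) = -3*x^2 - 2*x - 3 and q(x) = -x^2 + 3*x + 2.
<p,q> = -84/5

Expand the product: p(x)·q(x) = 3*x^4 - 7*x^3 - 9*x^2 - 13*x - 6.
∫_{-1}^{1} of each monomial x^k gives [2/(k+1) if k even, 0 if k odd]. Integrating term-by-term (or equivalently evaluating the antiderivative F(x) = 3*x^5/5 - 7*x^4/4 - 3*x^3 - 13*x^2/2 - 6*x at the endpoints):
  F(1) − F(−1) = -333/20 − (3/20) = -84/5.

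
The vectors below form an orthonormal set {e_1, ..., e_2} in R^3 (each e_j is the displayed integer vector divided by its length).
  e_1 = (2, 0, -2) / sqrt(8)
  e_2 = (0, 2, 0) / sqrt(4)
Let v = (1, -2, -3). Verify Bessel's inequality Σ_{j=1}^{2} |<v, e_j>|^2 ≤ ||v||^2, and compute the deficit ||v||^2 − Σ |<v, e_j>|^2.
Σ |<v, e_j>|^2 = 12; ||v||^2 = 14; deficit = 2

Write each e_j = u_j / sqrt(<u_j, u_j>) where u_j is the displayed integer vector. Then <v, e_j> = <v, u_j> / sqrt(<u_j, u_j>), so |<v, e_j>|^2 = <v, u_j>^2 / <u_j, u_j>.
Coefficients: <v, e_1> = 8/sqrt(8), <v, e_2> = -4/sqrt(4).
Square and sum: Σ |<v, e_j>|^2 = 12.
Compute ||v||^2 = v·v = 14.
Deficit = 14 − 12 = 2 ≥ 0, confirming Bessel's inequality. (The deficit equals ||v − Σ <v,e_j> e_j||^2, the squared distance from v to span{e_j}.)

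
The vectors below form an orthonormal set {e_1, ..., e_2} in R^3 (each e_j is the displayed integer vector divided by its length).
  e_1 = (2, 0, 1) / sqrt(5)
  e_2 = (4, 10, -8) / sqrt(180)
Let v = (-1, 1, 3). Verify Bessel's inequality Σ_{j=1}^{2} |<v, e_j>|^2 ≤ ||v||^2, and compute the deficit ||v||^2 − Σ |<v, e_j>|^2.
Σ |<v, e_j>|^2 = 2; ||v||^2 = 11; deficit = 9

Write each e_j = u_j / sqrt(<u_j, u_j>) where u_j is the displayed integer vector. Then <v, e_j> = <v, u_j> / sqrt(<u_j, u_j>), so |<v, e_j>|^2 = <v, u_j>^2 / <u_j, u_j>.
Coefficients: <v, e_1> = 1/sqrt(5), <v, e_2> = -18/sqrt(180).
Square and sum: Σ |<v, e_j>|^2 = 2.
Compute ||v||^2 = v·v = 11.
Deficit = 11 − 2 = 9 ≥ 0, confirming Bessel's inequality. (The deficit equals ||v − Σ <v,e_j> e_j||^2, the squared distance from v to span{e_j}.)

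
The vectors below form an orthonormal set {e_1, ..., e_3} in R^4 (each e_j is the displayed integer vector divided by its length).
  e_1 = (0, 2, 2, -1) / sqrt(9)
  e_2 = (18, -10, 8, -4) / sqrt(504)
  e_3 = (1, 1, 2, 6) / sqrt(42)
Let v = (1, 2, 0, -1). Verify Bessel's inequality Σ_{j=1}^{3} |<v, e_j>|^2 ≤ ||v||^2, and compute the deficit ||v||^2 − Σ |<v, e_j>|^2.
Σ |<v, e_j>|^2 = 3; ||v||^2 = 6; deficit = 3

Write each e_j = u_j / sqrt(<u_j, u_j>) where u_j is the displayed integer vector. Then <v, e_j> = <v, u_j> / sqrt(<u_j, u_j>), so |<v, e_j>|^2 = <v, u_j>^2 / <u_j, u_j>.
Coefficients: <v, e_1> = 5/sqrt(9), <v, e_2> = 2/sqrt(504), <v, e_3> = -3/sqrt(42).
Square and sum: Σ |<v, e_j>|^2 = 3.
Compute ||v||^2 = v·v = 6.
Deficit = 6 − 3 = 3 ≥ 0, confirming Bessel's inequality. (The deficit equals ||v − Σ <v,e_j> e_j||^2, the squared distance from v to span{e_j}.)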